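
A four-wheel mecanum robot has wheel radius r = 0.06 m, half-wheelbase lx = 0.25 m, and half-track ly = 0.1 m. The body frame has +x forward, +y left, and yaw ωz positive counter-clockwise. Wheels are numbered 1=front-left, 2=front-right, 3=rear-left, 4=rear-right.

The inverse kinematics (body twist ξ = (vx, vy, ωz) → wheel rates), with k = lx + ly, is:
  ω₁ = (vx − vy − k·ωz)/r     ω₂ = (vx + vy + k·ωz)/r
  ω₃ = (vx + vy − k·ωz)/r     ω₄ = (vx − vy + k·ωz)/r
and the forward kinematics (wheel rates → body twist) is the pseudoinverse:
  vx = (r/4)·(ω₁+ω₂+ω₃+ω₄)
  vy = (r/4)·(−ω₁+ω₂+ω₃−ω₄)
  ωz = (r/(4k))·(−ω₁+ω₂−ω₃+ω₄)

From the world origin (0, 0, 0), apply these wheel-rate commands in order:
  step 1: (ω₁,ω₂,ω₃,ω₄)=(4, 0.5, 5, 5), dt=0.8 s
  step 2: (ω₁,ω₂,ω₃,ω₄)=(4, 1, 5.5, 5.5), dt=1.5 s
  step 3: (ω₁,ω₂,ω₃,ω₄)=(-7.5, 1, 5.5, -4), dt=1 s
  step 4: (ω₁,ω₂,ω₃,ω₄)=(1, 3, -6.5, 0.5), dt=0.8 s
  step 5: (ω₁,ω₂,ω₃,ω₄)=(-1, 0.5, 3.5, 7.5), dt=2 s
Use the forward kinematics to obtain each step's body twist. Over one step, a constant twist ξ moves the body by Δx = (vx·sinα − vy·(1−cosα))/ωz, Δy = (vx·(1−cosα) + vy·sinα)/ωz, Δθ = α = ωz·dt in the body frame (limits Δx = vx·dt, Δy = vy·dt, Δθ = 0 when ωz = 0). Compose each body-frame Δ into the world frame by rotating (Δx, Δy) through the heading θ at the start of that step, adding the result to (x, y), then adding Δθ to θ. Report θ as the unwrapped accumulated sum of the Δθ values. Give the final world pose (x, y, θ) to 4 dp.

step 1: ξ=(vx,vy,ωz)=(0.2175, -0.0525, -0.1500), dt=0.8 → body Δ=(0.1711, -0.0523, -0.1200) → world pose (0.1711, -0.0523, -0.1200)
step 2: ξ=(vx,vy,ωz)=(0.2400, -0.0450, -0.1286), dt=1.5 → body Δ=(0.3513, -0.1017, -0.1929) → world pose (0.5076, -0.1953, -0.3129)
step 3: ξ=(vx,vy,ωz)=(-0.0750, 0.2700, -0.0429), dt=1.0 → body Δ=(-0.0692, 0.2715, -0.0429) → world pose (0.5254, 0.0843, -0.3557)
step 4: ξ=(vx,vy,ωz)=(-0.0300, -0.0750, 0.3857), dt=0.8 → body Δ=(-0.0144, -0.0627, 0.3086) → world pose (0.4900, 0.0305, -0.0471)
step 5: ξ=(vx,vy,ωz)=(0.1575, -0.0375, 0.2357), dt=2.0 → body Δ=(0.3208, 0.0006, 0.4714) → world pose (0.8105, 0.0160, 0.4243)

(0.8105, 0.0160, 0.4243)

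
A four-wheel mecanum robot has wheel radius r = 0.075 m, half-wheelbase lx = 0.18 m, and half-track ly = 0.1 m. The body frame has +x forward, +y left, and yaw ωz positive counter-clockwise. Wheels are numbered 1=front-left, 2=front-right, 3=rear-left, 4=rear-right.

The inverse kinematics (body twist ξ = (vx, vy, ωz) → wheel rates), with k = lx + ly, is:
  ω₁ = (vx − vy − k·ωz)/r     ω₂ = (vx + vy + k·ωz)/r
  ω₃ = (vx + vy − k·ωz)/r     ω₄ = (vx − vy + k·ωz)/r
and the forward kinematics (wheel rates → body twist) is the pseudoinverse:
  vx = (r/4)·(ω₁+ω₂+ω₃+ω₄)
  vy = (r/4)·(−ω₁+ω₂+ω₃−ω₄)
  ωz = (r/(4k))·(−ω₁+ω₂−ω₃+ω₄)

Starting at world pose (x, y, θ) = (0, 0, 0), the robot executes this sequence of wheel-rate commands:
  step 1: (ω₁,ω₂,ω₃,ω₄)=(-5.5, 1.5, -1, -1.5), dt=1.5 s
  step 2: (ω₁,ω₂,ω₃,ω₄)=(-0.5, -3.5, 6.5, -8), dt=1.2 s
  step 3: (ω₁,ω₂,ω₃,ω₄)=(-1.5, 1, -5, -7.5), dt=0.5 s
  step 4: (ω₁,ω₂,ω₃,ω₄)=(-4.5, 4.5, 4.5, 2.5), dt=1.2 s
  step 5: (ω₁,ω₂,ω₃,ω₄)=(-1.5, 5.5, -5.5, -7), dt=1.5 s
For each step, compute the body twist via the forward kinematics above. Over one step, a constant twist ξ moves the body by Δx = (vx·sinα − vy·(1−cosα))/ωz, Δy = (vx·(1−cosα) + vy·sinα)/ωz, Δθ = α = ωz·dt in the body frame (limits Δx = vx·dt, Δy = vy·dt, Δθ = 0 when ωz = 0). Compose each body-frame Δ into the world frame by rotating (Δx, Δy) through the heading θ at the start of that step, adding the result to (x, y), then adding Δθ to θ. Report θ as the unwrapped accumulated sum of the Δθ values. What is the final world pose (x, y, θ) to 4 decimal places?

step 1: ξ=(vx,vy,ωz)=(-0.1219, 0.1406, 0.4353), dt=1.5 → body Δ=(-0.2365, 0.1387, 0.6529) → world pose (-0.2365, 0.1387, 0.6529)
step 2: ξ=(vx,vy,ωz)=(-0.1031, 0.2156, -1.1719), dt=1.2 → body Δ=(0.0670, 0.2551, -1.4062) → world pose (-0.3383, 0.3820, -0.7533)
step 3: ξ=(vx,vy,ωz)=(-0.2437, 0.0938, 0.0000), dt=0.5 → body Δ=(-0.1219, 0.0469, 0.0000) → world pose (-0.3951, 0.4996, -0.7533)
step 4: ξ=(vx,vy,ωz)=(0.1312, 0.2062, 0.4688), dt=1.2 → body Δ=(0.0815, 0.2778, 0.5625) → world pose (-0.1456, 0.6465, -0.1908)
step 5: ξ=(vx,vy,ωz)=(-0.1594, 0.1594, 0.3683), dt=1.5 → body Δ=(-0.2915, 0.1627, 0.5525) → world pose (-0.4009, 0.8615, 0.3616)

(-0.4009, 0.8615, 0.3616)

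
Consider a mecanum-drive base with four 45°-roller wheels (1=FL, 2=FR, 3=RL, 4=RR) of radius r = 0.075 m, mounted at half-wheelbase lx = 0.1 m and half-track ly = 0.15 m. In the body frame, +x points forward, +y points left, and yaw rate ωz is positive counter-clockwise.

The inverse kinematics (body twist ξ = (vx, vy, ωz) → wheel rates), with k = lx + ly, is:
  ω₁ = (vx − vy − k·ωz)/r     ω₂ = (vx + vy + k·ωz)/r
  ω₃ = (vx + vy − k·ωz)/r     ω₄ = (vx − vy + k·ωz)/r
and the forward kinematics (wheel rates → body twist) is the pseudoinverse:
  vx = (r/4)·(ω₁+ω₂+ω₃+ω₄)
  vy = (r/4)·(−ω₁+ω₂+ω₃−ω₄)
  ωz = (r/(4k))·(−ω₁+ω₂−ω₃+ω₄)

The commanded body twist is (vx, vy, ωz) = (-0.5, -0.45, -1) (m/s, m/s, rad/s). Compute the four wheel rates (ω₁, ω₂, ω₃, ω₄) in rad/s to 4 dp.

(2.6667, -16.0000, -9.3333, -4.0000)

k = lx + ly = 0.1 + 0.15 = 0.2500;  k·ωz = 0.2500·-1 = -0.2500
ω₁ (FL) = (vx − vy − k·ωz)/r = 0.2000/0.075 = 2.6667
ω₂ (FR) = (vx + vy + k·ωz)/r = -1.2000/0.075 = -16.0000
ω₃ (RL) = (vx + vy − k·ωz)/r = -0.7000/0.075 = -9.3333
ω₄ (RR) = (vx − vy + k·ωz)/r = -0.3000/0.075 = -4.0000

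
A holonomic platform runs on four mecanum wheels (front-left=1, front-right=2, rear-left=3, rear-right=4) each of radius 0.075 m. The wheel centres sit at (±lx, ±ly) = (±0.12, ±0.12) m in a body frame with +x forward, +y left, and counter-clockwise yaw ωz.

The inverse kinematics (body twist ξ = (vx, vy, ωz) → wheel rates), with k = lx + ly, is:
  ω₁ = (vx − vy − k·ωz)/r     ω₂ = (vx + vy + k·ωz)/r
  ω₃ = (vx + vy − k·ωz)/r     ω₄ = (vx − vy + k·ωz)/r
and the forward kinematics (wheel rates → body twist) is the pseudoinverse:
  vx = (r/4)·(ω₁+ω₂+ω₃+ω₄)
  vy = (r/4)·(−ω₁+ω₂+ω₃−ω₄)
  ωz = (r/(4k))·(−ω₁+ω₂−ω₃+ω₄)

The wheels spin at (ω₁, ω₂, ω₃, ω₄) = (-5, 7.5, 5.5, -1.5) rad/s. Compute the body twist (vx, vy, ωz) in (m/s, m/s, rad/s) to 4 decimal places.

(0.1219, 0.3656, 0.4297)

k = lx + ly = 0.12 + 0.12 = 0.2400
ω₁+ω₂+ω₃+ω₄ = 6.5000  →  vx = (0.075/4)·6.5000 = 0.1219
−ω₁+ω₂+ω₃−ω₄ = 19.5000  →  vy = (0.075/4)·19.5000 = 0.3656
−ω₁+ω₂−ω₃+ω₄ = 5.5000  →  ωz = (0.075/0.9600)·5.5000 = 0.4297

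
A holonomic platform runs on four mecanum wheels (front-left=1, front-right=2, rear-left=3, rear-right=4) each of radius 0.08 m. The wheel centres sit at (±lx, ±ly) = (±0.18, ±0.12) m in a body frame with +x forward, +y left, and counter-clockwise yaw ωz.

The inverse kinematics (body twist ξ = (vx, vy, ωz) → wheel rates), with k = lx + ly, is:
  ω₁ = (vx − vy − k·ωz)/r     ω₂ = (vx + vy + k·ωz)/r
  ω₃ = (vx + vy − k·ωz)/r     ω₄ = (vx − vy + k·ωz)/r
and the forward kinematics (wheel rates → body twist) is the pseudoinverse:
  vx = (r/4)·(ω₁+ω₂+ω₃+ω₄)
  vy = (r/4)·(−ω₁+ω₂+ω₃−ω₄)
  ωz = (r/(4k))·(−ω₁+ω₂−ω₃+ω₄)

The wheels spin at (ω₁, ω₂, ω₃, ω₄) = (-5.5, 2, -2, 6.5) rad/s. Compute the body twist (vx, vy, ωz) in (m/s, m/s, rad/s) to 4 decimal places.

k = lx + ly = 0.18 + 0.12 = 0.3000
ω₁+ω₂+ω₃+ω₄ = 1.0000  →  vx = (0.08/4)·1.0000 = 0.0200
−ω₁+ω₂+ω₃−ω₄ = -1.0000  →  vy = (0.08/4)·-1.0000 = -0.0200
−ω₁+ω₂−ω₃+ω₄ = 16.0000  →  ωz = (0.08/1.2000)·16.0000 = 1.0667

(0.0200, -0.0200, 1.0667)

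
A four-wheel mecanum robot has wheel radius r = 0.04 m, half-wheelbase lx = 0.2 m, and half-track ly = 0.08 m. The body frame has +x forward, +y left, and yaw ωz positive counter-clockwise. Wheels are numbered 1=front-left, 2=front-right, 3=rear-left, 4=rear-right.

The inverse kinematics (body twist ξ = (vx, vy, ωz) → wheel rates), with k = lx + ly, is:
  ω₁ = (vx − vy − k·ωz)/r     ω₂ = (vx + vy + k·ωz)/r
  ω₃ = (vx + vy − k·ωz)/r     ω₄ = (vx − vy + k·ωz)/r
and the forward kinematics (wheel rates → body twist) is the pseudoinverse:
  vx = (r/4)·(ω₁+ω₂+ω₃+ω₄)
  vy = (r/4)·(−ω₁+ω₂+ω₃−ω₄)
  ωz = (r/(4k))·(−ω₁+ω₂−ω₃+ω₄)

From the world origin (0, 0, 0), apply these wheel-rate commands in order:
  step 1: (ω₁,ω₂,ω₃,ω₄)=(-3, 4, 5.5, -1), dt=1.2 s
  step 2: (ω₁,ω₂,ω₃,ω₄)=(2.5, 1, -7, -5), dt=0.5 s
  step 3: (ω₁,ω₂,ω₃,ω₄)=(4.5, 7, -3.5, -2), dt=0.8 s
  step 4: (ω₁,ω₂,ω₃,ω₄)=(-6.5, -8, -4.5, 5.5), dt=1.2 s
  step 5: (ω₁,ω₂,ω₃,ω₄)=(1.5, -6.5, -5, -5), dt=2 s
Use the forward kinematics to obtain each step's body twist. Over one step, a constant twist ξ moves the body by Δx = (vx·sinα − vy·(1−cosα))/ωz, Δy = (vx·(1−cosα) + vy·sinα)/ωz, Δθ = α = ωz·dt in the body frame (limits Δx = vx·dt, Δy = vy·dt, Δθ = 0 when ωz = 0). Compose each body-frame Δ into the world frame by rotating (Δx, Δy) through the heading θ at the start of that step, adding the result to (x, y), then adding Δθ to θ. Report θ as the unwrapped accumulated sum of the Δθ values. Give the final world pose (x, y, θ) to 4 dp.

(-0.2929, -0.2449, -0.0625)

step 1: ξ=(vx,vy,ωz)=(0.0550, 0.1350, 0.0179), dt=1.2 → body Δ=(0.0643, 0.1627, 0.0214) → world pose (0.0643, 0.1627, 0.0214)
step 2: ξ=(vx,vy,ωz)=(-0.0850, -0.0350, 0.0179), dt=0.5 → body Δ=(-0.0424, -0.0177, 0.0089) → world pose (0.0222, 0.1441, 0.0304)
step 3: ξ=(vx,vy,ωz)=(0.0600, 0.0100, 0.1429), dt=0.8 → body Δ=(0.0474, 0.0107, 0.1143) → world pose (0.0693, 0.1563, 0.1446)
step 4: ξ=(vx,vy,ωz)=(-0.1350, -0.1150, 0.3036), dt=1.2 → body Δ=(-0.1336, -0.1642, 0.3643) → world pose (-0.0392, -0.0254, 0.5089)
step 5: ξ=(vx,vy,ωz)=(-0.1500, -0.0800, -0.2857), dt=2.0 → body Δ=(-0.3284, -0.0680, -0.5714) → world pose (-0.2929, -0.2449, -0.0625)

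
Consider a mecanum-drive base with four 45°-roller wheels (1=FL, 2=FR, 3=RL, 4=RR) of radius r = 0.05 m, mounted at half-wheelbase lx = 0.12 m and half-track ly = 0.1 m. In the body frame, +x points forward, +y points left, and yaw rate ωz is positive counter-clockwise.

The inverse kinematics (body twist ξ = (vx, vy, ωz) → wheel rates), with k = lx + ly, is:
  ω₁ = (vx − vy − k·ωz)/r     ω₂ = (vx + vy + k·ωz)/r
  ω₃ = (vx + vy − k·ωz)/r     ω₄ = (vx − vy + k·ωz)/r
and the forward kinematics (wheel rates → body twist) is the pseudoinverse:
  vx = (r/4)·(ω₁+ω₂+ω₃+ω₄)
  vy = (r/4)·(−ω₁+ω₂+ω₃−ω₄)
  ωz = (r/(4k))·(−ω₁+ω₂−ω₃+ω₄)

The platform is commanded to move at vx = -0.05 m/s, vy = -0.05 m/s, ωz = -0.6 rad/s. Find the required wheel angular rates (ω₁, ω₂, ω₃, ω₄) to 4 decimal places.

(2.6400, -4.6400, 0.6400, -2.6400)

k = lx + ly = 0.12 + 0.1 = 0.2200;  k·ωz = 0.2200·-0.6 = -0.1320
ω₁ (FL) = (vx − vy − k·ωz)/r = 0.1320/0.05 = 2.6400
ω₂ (FR) = (vx + vy + k·ωz)/r = -0.2320/0.05 = -4.6400
ω₃ (RL) = (vx + vy − k·ωz)/r = 0.0320/0.05 = 0.6400
ω₄ (RR) = (vx − vy + k·ωz)/r = -0.1320/0.05 = -2.6400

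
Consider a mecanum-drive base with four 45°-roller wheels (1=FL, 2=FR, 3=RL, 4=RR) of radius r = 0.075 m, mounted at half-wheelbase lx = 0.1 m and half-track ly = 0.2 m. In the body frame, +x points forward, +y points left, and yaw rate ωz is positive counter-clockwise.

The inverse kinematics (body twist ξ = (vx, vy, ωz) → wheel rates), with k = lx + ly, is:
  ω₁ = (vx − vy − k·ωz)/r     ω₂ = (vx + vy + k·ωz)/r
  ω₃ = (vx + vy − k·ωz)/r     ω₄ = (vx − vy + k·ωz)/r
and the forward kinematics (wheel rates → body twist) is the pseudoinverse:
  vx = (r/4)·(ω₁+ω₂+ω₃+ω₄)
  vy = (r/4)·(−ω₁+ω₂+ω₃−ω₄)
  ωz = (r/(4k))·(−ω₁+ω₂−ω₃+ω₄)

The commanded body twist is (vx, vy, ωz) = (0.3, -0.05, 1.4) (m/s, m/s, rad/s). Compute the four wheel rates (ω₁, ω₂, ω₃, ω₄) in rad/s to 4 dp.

(-0.9333, 8.9333, -2.2667, 10.2667)

k = lx + ly = 0.1 + 0.2 = 0.3000;  k·ωz = 0.3000·1.4 = 0.4200
ω₁ (FL) = (vx − vy − k·ωz)/r = -0.0700/0.075 = -0.9333
ω₂ (FR) = (vx + vy + k·ωz)/r = 0.6700/0.075 = 8.9333
ω₃ (RL) = (vx + vy − k·ωz)/r = -0.1700/0.075 = -2.2667
ω₄ (RR) = (vx − vy + k·ωz)/r = 0.7700/0.075 = 10.2667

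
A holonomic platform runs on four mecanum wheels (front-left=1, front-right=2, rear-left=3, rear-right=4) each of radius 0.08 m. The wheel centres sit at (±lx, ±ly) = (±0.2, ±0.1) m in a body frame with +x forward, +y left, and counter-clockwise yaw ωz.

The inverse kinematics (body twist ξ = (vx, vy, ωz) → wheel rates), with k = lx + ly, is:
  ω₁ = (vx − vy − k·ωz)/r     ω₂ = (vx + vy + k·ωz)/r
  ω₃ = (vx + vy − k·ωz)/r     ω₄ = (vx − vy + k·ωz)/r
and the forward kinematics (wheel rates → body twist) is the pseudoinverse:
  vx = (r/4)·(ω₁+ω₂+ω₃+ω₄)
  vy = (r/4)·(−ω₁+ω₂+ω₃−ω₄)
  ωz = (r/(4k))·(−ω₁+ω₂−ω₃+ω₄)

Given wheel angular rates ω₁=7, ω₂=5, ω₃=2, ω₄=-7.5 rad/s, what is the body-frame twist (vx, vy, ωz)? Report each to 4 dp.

(0.1300, 0.1500, -0.7667)

k = lx + ly = 0.2 + 0.1 = 0.3000
ω₁+ω₂+ω₃+ω₄ = 6.5000  →  vx = (0.08/4)·6.5000 = 0.1300
−ω₁+ω₂+ω₃−ω₄ = 7.5000  →  vy = (0.08/4)·7.5000 = 0.1500
−ω₁+ω₂−ω₃+ω₄ = -11.5000  →  ωz = (0.08/1.2000)·-11.5000 = -0.7667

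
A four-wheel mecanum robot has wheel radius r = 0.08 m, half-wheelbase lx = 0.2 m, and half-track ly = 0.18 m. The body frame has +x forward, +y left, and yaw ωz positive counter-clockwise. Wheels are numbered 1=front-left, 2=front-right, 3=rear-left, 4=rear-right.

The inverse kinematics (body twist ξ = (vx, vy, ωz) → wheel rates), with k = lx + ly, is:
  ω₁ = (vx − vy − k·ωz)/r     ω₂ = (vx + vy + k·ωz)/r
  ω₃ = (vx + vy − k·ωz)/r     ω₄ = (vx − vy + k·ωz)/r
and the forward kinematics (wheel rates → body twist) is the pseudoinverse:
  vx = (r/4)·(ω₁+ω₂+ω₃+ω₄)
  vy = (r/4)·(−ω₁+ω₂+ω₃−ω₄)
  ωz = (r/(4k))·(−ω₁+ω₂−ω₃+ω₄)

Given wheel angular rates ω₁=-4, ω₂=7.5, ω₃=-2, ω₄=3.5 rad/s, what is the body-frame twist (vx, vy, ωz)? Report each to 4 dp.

(0.1000, 0.1200, 0.8947)

k = lx + ly = 0.2 + 0.18 = 0.3800
ω₁+ω₂+ω₃+ω₄ = 5.0000  →  vx = (0.08/4)·5.0000 = 0.1000
−ω₁+ω₂+ω₃−ω₄ = 6.0000  →  vy = (0.08/4)·6.0000 = 0.1200
−ω₁+ω₂−ω₃+ω₄ = 17.0000  →  ωz = (0.08/1.5200)·17.0000 = 0.8947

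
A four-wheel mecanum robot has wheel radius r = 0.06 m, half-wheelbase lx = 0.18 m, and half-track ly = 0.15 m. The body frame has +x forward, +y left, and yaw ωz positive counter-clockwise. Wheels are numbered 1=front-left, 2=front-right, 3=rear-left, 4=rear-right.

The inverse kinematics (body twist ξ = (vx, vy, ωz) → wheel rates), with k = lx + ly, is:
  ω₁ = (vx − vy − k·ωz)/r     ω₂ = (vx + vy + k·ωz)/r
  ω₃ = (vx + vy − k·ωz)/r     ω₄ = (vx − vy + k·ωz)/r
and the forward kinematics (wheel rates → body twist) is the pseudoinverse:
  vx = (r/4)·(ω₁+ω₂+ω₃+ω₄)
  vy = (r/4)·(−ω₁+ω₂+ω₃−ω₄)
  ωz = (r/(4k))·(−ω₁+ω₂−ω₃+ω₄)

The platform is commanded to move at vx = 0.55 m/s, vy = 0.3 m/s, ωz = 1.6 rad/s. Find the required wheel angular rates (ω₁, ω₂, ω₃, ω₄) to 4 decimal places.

k = lx + ly = 0.18 + 0.15 = 0.3300;  k·ωz = 0.3300·1.6 = 0.5280
ω₁ (FL) = (vx − vy − k·ωz)/r = -0.2780/0.06 = -4.6333
ω₂ (FR) = (vx + vy + k·ωz)/r = 1.3780/0.06 = 22.9667
ω₃ (RL) = (vx + vy − k·ωz)/r = 0.3220/0.06 = 5.3667
ω₄ (RR) = (vx − vy + k·ωz)/r = 0.7780/0.06 = 12.9667

(-4.6333, 22.9667, 5.3667, 12.9667)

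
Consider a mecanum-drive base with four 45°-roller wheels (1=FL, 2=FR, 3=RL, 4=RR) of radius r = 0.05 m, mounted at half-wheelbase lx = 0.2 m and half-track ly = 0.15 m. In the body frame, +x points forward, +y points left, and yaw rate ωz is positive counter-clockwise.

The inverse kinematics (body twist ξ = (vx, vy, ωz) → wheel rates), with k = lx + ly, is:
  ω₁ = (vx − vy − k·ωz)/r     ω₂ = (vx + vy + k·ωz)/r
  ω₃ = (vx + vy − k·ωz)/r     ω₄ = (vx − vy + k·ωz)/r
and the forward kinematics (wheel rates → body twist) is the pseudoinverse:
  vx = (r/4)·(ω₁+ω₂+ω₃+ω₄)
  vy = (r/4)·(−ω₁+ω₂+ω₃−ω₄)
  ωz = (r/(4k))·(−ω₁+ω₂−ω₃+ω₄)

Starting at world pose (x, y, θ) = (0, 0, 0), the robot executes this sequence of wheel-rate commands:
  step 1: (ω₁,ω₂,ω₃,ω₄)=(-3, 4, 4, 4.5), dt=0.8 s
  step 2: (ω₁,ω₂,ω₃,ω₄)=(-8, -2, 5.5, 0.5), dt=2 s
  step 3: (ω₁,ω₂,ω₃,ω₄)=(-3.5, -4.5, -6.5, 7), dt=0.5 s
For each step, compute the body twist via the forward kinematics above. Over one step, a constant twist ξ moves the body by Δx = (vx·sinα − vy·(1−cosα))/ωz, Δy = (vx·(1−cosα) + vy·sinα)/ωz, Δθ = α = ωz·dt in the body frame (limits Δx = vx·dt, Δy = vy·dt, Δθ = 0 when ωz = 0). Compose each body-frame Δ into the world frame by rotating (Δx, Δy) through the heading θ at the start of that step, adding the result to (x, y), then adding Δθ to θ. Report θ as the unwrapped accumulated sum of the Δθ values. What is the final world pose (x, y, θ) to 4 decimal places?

step 1: ξ=(vx,vy,ωz)=(0.1187, 0.0813, 0.2679), dt=0.8 → body Δ=(0.0873, 0.0746, 0.2143) → world pose (0.0873, 0.0746, 0.2143)
step 2: ξ=(vx,vy,ωz)=(-0.0500, 0.1375, 0.0357), dt=2.0 → body Δ=(-0.1097, 0.2712, 0.0714) → world pose (-0.0776, 0.3163, 0.2857)
step 3: ξ=(vx,vy,ωz)=(-0.0938, -0.1813, 0.4464), dt=0.5 → body Δ=(-0.0364, -0.0951, 0.2232) → world pose (-0.0857, 0.2148, 0.5089)

(-0.0857, 0.2148, 0.5089)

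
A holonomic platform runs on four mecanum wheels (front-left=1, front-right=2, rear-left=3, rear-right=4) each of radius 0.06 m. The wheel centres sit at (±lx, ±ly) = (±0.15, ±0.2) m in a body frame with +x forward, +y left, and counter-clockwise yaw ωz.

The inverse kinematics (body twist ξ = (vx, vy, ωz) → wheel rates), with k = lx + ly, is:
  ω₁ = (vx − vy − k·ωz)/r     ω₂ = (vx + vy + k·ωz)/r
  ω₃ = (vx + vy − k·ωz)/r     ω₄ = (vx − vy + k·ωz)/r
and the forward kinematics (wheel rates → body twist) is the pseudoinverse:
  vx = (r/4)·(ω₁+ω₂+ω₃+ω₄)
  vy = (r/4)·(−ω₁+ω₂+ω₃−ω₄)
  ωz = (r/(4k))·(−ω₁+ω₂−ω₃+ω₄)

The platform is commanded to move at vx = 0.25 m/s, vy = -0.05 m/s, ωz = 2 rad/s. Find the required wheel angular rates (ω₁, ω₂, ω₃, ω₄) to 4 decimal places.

k = lx + ly = 0.15 + 0.2 = 0.3500;  k·ωz = 0.3500·2 = 0.7000
ω₁ (FL) = (vx − vy − k·ωz)/r = -0.4000/0.06 = -6.6667
ω₂ (FR) = (vx + vy + k·ωz)/r = 0.9000/0.06 = 15.0000
ω₃ (RL) = (vx + vy − k·ωz)/r = -0.5000/0.06 = -8.3333
ω₄ (RR) = (vx − vy + k·ωz)/r = 1.0000/0.06 = 16.6667

(-6.6667, 15.0000, -8.3333, 16.6667)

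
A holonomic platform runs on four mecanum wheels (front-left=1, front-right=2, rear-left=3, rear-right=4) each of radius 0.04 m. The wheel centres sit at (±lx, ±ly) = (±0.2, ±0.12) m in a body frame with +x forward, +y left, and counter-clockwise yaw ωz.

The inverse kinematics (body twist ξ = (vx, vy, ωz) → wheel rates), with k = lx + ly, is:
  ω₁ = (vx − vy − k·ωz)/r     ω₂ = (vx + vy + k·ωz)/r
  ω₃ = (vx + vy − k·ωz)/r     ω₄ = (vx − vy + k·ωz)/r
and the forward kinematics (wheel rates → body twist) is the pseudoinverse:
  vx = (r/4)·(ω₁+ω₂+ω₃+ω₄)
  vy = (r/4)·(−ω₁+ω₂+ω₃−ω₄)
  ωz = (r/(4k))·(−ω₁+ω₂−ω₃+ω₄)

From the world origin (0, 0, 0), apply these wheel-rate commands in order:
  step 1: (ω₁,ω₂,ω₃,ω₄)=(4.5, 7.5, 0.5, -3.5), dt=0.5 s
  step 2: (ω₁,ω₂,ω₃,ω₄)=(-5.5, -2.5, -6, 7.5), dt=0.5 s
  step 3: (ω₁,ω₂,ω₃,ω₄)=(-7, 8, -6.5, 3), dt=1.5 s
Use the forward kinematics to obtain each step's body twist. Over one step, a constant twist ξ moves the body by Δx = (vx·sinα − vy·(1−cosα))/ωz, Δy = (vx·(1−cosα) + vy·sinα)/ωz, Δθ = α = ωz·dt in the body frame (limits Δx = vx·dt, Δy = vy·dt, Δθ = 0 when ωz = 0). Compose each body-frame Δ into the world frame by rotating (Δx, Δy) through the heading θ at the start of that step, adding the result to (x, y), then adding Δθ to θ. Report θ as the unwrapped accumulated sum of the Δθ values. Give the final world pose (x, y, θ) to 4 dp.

(-0.0622, 0.0066, 1.3906)

step 1: ξ=(vx,vy,ωz)=(0.0900, 0.0700, -0.0312), dt=0.5 → body Δ=(0.0453, 0.0346, -0.0156) → world pose (0.0453, 0.0346, -0.0156)
step 2: ξ=(vx,vy,ωz)=(-0.0650, -0.1050, 0.5156), dt=0.5 → body Δ=(-0.0254, -0.0561, 0.2578) → world pose (0.0190, -0.0210, 0.2422)
step 3: ξ=(vx,vy,ωz)=(-0.0250, 0.0550, 0.7656), dt=1.5 → body Δ=(-0.0722, 0.0463, 1.1484) → world pose (-0.0622, 0.0066, 1.3906)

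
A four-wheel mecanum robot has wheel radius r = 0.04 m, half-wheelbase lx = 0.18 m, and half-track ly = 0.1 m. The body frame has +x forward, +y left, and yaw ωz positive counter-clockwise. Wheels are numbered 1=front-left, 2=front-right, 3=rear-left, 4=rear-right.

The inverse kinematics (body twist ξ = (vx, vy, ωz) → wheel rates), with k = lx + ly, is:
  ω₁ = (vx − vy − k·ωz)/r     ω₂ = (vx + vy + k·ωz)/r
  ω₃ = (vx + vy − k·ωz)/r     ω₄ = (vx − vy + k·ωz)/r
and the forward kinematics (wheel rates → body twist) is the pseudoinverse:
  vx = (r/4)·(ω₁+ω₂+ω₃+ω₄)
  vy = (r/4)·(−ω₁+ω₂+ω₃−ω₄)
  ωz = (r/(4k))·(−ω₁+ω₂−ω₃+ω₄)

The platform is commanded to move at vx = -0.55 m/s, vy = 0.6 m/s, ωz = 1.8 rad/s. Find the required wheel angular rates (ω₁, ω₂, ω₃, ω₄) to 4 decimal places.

k = lx + ly = 0.18 + 0.1 = 0.2800;  k·ωz = 0.2800·1.8 = 0.5040
ω₁ (FL) = (vx − vy − k·ωz)/r = -1.6540/0.04 = -41.3500
ω₂ (FR) = (vx + vy + k·ωz)/r = 0.5540/0.04 = 13.8500
ω₃ (RL) = (vx + vy − k·ωz)/r = -0.4540/0.04 = -11.3500
ω₄ (RR) = (vx − vy + k·ωz)/r = -0.6460/0.04 = -16.1500

(-41.3500, 13.8500, -11.3500, -16.1500)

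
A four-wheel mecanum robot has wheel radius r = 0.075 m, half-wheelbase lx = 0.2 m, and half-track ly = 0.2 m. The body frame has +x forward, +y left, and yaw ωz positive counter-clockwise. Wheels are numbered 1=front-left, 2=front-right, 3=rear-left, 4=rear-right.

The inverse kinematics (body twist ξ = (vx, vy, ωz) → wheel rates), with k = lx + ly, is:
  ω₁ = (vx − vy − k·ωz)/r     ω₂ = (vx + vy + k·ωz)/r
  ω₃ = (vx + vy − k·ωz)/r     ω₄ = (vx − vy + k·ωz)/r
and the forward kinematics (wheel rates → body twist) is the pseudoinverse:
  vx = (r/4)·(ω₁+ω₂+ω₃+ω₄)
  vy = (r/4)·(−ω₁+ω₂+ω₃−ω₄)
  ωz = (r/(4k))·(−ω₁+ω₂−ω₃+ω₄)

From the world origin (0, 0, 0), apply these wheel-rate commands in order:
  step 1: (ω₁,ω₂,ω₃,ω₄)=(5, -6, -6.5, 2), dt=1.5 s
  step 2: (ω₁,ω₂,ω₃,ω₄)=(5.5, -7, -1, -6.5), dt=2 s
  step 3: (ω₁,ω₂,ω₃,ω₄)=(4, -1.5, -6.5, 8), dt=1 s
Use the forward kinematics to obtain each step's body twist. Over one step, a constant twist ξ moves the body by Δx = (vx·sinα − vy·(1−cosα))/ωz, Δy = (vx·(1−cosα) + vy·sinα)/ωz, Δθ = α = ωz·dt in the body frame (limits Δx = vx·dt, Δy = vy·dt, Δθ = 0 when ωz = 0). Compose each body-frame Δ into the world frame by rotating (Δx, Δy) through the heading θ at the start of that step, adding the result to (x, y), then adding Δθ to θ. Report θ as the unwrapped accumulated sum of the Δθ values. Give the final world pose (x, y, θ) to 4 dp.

(-0.9336, -0.4431, -1.4414)

step 1: ξ=(vx,vy,ωz)=(-0.1031, -0.3656, -0.1172), dt=1.5 → body Δ=(-0.2020, -0.5321, -0.1758) → world pose (-0.2020, -0.5321, -0.1758)
step 2: ξ=(vx,vy,ωz)=(-0.1688, -0.1313, -0.8437), dt=2.0 → body Δ=(-0.3723, 0.0688, -1.6875) → world pose (-0.5565, -0.3992, -1.8633)
step 3: ξ=(vx,vy,ωz)=(0.0750, -0.3750, 0.4219), dt=1.0 → body Δ=(0.1507, -0.3484, 0.4219) → world pose (-0.9336, -0.4431, -1.4414)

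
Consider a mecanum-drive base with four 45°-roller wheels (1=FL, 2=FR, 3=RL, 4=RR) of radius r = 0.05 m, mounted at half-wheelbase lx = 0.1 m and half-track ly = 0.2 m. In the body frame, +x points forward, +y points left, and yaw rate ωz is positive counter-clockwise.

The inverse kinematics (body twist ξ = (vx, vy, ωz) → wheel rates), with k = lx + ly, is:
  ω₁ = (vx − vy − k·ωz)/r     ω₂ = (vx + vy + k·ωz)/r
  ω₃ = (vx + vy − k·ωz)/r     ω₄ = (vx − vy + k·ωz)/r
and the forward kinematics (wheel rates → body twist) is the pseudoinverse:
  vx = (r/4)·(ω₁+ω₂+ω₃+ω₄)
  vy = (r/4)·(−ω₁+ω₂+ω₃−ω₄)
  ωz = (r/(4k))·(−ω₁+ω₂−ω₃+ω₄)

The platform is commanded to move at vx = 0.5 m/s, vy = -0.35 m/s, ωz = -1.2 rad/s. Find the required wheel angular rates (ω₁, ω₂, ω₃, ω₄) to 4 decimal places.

(24.2000, -4.2000, 10.2000, 9.8000)

k = lx + ly = 0.1 + 0.2 = 0.3000;  k·ωz = 0.3000·-1.2 = -0.3600
ω₁ (FL) = (vx − vy − k·ωz)/r = 1.2100/0.05 = 24.2000
ω₂ (FR) = (vx + vy + k·ωz)/r = -0.2100/0.05 = -4.2000
ω₃ (RL) = (vx + vy − k·ωz)/r = 0.5100/0.05 = 10.2000
ω₄ (RR) = (vx − vy + k·ωz)/r = 0.4900/0.05 = 9.8000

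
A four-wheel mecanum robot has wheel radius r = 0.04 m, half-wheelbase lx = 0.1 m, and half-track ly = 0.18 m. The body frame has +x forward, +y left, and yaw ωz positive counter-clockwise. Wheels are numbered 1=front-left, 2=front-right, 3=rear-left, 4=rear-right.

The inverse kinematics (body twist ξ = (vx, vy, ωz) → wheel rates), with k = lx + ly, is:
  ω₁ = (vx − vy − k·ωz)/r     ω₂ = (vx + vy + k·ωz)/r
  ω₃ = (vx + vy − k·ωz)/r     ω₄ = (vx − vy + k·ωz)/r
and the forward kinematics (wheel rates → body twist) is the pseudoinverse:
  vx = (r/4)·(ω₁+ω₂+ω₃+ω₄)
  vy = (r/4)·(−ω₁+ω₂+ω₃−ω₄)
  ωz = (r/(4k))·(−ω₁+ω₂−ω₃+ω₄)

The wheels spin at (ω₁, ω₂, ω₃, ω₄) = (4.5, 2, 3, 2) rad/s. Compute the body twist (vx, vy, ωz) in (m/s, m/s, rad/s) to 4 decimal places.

k = lx + ly = 0.1 + 0.18 = 0.2800
ω₁+ω₂+ω₃+ω₄ = 11.5000  →  vx = (0.04/4)·11.5000 = 0.1150
−ω₁+ω₂+ω₃−ω₄ = -1.5000  →  vy = (0.04/4)·-1.5000 = -0.0150
−ω₁+ω₂−ω₃+ω₄ = -3.5000  →  ωz = (0.04/1.1200)·-3.5000 = -0.1250

(0.1150, -0.0150, -0.1250)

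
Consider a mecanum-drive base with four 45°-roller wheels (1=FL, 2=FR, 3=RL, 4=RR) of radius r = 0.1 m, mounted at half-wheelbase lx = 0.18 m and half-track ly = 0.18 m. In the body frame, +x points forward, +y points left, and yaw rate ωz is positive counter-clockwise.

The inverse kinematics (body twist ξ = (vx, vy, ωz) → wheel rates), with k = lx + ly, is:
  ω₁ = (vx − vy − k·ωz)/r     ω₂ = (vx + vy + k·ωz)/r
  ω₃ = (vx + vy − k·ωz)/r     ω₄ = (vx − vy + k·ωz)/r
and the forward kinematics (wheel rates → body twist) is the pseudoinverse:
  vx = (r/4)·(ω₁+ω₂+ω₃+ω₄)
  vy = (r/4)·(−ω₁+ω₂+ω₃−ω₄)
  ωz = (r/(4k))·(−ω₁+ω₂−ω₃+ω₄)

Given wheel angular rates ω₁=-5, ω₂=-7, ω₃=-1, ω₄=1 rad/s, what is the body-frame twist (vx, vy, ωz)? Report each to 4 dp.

k = lx + ly = 0.18 + 0.18 = 0.3600
ω₁+ω₂+ω₃+ω₄ = -12.0000  →  vx = (0.1/4)·-12.0000 = -0.3000
−ω₁+ω₂+ω₃−ω₄ = -4.0000  →  vy = (0.1/4)·-4.0000 = -0.1000
−ω₁+ω₂−ω₃+ω₄ = 0.0000  →  ωz = (0.1/1.4400)·0.0000 = 0.0000

(-0.3000, -0.1000, 0.0000)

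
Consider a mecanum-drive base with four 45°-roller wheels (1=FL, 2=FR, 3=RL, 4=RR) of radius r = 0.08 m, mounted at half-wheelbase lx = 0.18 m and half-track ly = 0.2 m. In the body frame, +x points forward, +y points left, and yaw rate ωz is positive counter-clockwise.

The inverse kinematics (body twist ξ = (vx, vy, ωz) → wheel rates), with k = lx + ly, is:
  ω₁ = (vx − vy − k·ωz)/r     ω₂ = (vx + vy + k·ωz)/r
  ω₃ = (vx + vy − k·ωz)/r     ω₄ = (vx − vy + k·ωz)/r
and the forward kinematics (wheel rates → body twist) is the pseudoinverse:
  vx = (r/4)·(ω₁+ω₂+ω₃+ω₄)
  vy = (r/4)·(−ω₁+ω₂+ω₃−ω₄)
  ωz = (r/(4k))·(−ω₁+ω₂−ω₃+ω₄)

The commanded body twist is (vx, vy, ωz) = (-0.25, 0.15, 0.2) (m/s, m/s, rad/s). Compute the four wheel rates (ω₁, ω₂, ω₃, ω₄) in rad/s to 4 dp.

(-5.9500, -0.3000, -2.2000, -4.0500)

k = lx + ly = 0.18 + 0.2 = 0.3800;  k·ωz = 0.3800·0.2 = 0.0760
ω₁ (FL) = (vx − vy − k·ωz)/r = -0.4760/0.08 = -5.9500
ω₂ (FR) = (vx + vy + k·ωz)/r = -0.0240/0.08 = -0.3000
ω₃ (RL) = (vx + vy − k·ωz)/r = -0.1760/0.08 = -2.2000
ω₄ (RR) = (vx − vy + k·ωz)/r = -0.3240/0.08 = -4.0500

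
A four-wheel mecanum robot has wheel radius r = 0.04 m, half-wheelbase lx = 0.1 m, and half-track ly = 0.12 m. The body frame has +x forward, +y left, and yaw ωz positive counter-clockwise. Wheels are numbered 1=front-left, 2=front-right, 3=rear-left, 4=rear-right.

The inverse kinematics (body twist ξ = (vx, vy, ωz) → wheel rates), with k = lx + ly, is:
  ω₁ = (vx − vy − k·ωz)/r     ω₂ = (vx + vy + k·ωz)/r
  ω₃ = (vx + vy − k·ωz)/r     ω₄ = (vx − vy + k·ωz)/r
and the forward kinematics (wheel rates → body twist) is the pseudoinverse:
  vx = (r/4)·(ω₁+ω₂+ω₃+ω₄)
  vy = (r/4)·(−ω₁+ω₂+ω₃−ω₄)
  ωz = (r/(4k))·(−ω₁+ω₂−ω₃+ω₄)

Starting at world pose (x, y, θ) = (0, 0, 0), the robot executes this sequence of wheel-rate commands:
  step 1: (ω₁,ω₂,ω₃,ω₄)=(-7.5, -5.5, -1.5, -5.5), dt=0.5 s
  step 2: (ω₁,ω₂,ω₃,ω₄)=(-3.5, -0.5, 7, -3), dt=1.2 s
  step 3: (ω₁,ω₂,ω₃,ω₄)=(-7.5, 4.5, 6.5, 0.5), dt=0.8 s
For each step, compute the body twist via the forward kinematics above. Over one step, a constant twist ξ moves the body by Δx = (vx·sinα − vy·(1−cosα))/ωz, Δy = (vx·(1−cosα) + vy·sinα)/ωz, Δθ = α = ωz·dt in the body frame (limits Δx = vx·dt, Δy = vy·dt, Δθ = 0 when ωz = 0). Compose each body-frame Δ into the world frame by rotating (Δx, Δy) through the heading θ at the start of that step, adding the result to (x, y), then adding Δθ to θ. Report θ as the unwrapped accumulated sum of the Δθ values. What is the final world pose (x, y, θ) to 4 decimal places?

step 1: ξ=(vx,vy,ωz)=(-0.2000, 0.0600, -0.0909), dt=0.5 → body Δ=(-0.0993, 0.0323, -0.0455) → world pose (-0.0993, 0.0323, -0.0455)
step 2: ξ=(vx,vy,ωz)=(0.0000, 0.1300, -0.3182), dt=1.2 → body Δ=(0.0294, 0.1522, -0.3818) → world pose (-0.0630, 0.1830, -0.4273)
step 3: ξ=(vx,vy,ωz)=(0.0400, 0.1800, 0.2727), dt=0.8 → body Δ=(0.0161, 0.1463, 0.2182) → world pose (0.0123, 0.3095, -0.2091)

(0.0123, 0.3095, -0.2091)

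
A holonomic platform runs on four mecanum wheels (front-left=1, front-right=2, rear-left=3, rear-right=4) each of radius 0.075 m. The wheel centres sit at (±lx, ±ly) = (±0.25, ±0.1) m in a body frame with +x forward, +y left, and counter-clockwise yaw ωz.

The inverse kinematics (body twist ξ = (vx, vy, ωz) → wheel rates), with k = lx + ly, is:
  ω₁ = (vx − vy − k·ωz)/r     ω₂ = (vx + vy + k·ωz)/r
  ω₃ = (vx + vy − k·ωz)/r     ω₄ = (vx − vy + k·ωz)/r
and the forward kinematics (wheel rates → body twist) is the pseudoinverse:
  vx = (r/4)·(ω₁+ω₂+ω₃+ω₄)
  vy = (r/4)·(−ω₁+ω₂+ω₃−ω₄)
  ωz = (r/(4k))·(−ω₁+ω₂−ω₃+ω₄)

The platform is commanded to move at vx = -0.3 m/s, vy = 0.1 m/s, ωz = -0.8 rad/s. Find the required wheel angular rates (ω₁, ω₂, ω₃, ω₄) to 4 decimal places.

(-1.6000, -6.4000, 1.0667, -9.0667)

k = lx + ly = 0.25 + 0.1 = 0.3500;  k·ωz = 0.3500·-0.8 = -0.2800
ω₁ (FL) = (vx − vy − k·ωz)/r = -0.1200/0.075 = -1.6000
ω₂ (FR) = (vx + vy + k·ωz)/r = -0.4800/0.075 = -6.4000
ω₃ (RL) = (vx + vy − k·ωz)/r = 0.0800/0.075 = 1.0667
ω₄ (RR) = (vx − vy + k·ωz)/r = -0.6800/0.075 = -9.0667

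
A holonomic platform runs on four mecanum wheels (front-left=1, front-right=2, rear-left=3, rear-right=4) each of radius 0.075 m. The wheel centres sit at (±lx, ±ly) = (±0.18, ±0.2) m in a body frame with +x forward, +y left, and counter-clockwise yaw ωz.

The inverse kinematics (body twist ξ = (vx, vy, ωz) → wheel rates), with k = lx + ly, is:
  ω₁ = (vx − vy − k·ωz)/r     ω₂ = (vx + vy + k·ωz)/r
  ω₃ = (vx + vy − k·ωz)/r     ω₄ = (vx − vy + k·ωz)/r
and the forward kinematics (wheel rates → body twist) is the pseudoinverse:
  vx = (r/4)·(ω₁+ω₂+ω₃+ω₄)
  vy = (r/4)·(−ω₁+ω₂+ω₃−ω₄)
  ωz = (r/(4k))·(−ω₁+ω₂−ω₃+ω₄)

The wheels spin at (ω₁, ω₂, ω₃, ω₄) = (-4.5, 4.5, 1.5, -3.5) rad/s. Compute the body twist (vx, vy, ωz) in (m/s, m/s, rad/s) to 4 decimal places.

(-0.0375, 0.2625, 0.1974)

k = lx + ly = 0.18 + 0.2 = 0.3800
ω₁+ω₂+ω₃+ω₄ = -2.0000  →  vx = (0.075/4)·-2.0000 = -0.0375
−ω₁+ω₂+ω₃−ω₄ = 14.0000  →  vy = (0.075/4)·14.0000 = 0.2625
−ω₁+ω₂−ω₃+ω₄ = 4.0000  →  ωz = (0.075/1.5200)·4.0000 = 0.1974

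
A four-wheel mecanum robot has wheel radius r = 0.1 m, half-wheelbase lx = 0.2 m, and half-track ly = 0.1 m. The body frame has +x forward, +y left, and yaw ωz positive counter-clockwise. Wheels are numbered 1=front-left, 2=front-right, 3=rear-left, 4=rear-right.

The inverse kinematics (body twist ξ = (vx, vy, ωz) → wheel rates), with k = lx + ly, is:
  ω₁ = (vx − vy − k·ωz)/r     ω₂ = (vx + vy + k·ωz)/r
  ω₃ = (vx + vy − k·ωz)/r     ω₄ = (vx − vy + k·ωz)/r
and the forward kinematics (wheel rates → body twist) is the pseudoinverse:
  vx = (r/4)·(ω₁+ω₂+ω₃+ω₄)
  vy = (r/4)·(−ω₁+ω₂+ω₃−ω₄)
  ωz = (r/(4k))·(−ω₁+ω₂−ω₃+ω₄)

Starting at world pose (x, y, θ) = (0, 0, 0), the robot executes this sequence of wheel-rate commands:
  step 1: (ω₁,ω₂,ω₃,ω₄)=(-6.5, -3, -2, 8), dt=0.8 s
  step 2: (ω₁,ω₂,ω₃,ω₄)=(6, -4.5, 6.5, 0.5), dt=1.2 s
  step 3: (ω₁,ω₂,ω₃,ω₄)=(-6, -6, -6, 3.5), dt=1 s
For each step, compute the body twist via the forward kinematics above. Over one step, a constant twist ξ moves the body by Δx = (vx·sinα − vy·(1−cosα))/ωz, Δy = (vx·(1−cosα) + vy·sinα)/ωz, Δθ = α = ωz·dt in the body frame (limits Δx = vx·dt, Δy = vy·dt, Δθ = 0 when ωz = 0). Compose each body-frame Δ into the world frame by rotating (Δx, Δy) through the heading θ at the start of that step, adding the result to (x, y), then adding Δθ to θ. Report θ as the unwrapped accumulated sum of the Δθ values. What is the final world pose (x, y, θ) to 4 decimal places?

step 1: ξ=(vx,vy,ωz)=(-0.0875, -0.1625, 1.1250), dt=0.8 → body Δ=(-0.0063, -0.1426, 0.9000) → world pose (-0.0063, -0.1426, 0.9000)
step 2: ξ=(vx,vy,ωz)=(0.2125, -0.1125, -1.3750), dt=1.2 → body Δ=(0.0658, -0.2483, -1.6500) → world pose (0.2291, -0.2454, -0.7500)
step 3: ξ=(vx,vy,ωz)=(-0.3625, -0.2375, 0.7917), dt=1.0 → body Δ=(-0.2366, -0.3496, 0.7917) → world pose (-0.1823, -0.3400, 0.0417)

(-0.1823, -0.3400, 0.0417)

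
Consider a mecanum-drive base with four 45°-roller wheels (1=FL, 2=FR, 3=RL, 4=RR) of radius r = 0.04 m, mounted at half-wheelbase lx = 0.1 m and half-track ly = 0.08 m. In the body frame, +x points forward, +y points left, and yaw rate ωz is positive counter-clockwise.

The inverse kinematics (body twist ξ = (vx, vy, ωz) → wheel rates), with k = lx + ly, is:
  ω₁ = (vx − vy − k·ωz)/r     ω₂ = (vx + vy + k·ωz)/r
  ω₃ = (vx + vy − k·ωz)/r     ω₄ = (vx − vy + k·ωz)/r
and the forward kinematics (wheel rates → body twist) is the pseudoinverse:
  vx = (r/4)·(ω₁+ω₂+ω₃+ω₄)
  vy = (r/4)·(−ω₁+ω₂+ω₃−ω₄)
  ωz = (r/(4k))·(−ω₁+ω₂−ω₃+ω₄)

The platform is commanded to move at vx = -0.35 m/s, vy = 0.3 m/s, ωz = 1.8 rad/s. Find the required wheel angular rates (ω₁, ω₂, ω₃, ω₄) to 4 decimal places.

(-24.3500, 6.8500, -9.3500, -8.1500)

k = lx + ly = 0.1 + 0.08 = 0.1800;  k·ωz = 0.1800·1.8 = 0.3240
ω₁ (FL) = (vx − vy − k·ωz)/r = -0.9740/0.04 = -24.3500
ω₂ (FR) = (vx + vy + k·ωz)/r = 0.2740/0.04 = 6.8500
ω₃ (RL) = (vx + vy − k·ωz)/r = -0.3740/0.04 = -9.3500
ω₄ (RR) = (vx − vy + k·ωz)/r = -0.3260/0.04 = -8.1500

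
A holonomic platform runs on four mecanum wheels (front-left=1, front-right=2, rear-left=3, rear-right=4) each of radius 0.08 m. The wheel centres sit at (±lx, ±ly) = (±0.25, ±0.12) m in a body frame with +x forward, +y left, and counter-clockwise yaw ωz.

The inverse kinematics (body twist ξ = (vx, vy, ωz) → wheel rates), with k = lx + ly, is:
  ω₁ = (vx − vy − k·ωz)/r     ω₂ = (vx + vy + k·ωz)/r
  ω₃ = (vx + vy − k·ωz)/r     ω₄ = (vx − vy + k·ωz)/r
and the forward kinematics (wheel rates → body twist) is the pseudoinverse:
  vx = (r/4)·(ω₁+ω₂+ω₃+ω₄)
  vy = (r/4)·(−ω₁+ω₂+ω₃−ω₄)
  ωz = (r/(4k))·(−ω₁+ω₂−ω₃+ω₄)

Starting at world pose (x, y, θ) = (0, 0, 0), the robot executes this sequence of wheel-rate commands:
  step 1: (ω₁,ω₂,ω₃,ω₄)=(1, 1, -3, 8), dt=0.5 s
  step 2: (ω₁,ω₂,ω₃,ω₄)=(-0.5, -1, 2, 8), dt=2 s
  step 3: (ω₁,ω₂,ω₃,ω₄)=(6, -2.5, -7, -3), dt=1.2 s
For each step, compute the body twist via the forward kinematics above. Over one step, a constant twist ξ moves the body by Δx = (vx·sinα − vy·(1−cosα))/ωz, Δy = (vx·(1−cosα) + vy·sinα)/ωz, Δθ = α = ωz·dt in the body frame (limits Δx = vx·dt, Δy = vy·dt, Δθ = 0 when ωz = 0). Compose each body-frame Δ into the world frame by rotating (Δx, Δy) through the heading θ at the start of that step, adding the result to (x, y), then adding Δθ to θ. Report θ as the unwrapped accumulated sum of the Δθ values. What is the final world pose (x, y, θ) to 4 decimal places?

(0.5949, -0.4477, 0.6000)

step 1: ξ=(vx,vy,ωz)=(0.1400, -0.2200, 0.5946), dt=0.5 → body Δ=(0.0852, -0.0981, 0.2973) → world pose (0.0852, -0.0981, 0.2973)
step 2: ξ=(vx,vy,ωz)=(0.1700, -0.1300, 0.2973), dt=2.0 → body Δ=(0.3954, -0.1468, 0.5946) → world pose (0.5062, -0.1226, 0.8919)
step 3: ξ=(vx,vy,ωz)=(-0.1300, -0.2500, -0.2432), dt=1.2 → body Δ=(-0.1973, -0.2732, -0.2919) → world pose (0.5949, -0.4477, 0.6000)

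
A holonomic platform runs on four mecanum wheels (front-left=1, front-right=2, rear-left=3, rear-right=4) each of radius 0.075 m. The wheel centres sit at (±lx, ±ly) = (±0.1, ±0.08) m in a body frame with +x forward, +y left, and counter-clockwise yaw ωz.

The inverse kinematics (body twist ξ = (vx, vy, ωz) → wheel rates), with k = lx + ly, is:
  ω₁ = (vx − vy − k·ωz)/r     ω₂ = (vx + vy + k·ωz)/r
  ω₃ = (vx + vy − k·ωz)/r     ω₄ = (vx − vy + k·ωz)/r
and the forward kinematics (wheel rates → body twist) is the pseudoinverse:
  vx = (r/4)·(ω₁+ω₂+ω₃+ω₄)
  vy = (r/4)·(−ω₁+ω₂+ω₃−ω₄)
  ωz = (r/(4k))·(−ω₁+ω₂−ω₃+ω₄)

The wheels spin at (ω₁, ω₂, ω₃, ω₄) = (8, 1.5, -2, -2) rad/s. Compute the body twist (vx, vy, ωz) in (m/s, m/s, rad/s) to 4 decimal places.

(0.1031, -0.1219, -0.6771)

k = lx + ly = 0.1 + 0.08 = 0.1800
ω₁+ω₂+ω₃+ω₄ = 5.5000  →  vx = (0.075/4)·5.5000 = 0.1031
−ω₁+ω₂+ω₃−ω₄ = -6.5000  →  vy = (0.075/4)·-6.5000 = -0.1219
−ω₁+ω₂−ω₃+ω₄ = -6.5000  →  ωz = (0.075/0.7200)·-6.5000 = -0.6771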